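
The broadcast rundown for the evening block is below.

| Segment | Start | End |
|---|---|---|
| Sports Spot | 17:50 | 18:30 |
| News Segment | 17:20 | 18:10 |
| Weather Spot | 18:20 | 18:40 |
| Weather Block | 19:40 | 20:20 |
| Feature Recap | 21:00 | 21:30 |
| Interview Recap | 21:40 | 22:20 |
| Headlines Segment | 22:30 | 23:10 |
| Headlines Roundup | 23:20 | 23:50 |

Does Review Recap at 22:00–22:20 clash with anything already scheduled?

News Segment: ends 18:10 at or before Review Recap starts 22:00 → clear.
Sports Spot: ends 18:30 at or before Review Recap starts 22:00 → clear.
Weather Spot: ends 18:40 at or before Review Recap starts 22:00 → clear.
Weather Block: ends 20:20 at or before Review Recap starts 22:00 → clear.
Feature Recap: ends 21:30 at or before Review Recap starts 22:00 → clear.
Interview Recap: starts 21:40 before Review Recap ends 22:20, and ends 22:20 after Review Recap starts 22:00 → overlap.
Headlines Segment: starts 22:30 at or after Review Recap ends 22:20 → clear.
Headlines Roundup: starts 23:20 at or after Review Recap ends 22:20 → clear.
Review Recap overlaps Interview Recap.

Yes — it overlaps Interview Recap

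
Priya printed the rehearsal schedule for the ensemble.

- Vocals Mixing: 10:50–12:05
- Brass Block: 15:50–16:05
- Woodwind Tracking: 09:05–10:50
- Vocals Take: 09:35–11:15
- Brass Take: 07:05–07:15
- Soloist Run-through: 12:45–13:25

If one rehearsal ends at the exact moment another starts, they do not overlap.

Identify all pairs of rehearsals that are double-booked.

Sorted by start: Brass Take, Woodwind Tracking, Vocals Take, Vocals Mixing, Soloist Run-through, Brass Block.
Woodwind Tracking starts after Brass Take ends; Brass Take is clear from here.
Vocals Take starts before Woodwind Tracking ends → Woodwind Tracking and Vocals Take overlap.
Vocals Mixing starts exactly when Woodwind Tracking ends (back-to-back, no overlap); Woodwind Tracking is clear from here.
Vocals Mixing starts before Vocals Take ends → Vocals Take and Vocals Mixing overlap.
Soloist Run-through starts after Vocals Take ends; Vocals Take is clear from here.
Soloist Run-through starts after Vocals Mixing ends; Vocals Mixing is clear from here.
Brass Block starts after Soloist Run-through ends.

Vocals Mixing & Vocals Take, Vocals Take & Woodwind Tracking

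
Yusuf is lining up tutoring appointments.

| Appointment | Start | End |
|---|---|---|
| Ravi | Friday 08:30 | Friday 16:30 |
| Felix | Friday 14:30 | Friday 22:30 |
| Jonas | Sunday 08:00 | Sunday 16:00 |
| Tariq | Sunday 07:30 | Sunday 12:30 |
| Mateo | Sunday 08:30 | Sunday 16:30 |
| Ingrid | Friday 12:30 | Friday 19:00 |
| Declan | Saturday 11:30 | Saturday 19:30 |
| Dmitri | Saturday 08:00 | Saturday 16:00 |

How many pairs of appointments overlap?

7

Sorted by start: Ravi, Ingrid, Felix, Dmitri, Declan, Tariq, Jonas, Mateo.
Ingrid starts before Ravi ends → Ravi and Ingrid overlap.
Felix starts before Ravi ends → Ravi and Felix overlap.
Dmitri starts after Ravi ends; Ravi is clear from here.
Felix starts before Ingrid ends → Ingrid and Felix overlap.
Dmitri starts after Ingrid ends; Ingrid is clear from here.
Dmitri starts after Felix ends; Felix is clear from here.
Declan starts before Dmitri ends → Dmitri and Declan overlap.
Tariq starts after Dmitri ends; Dmitri is clear from here.
Tariq starts after Declan ends; Declan is clear from here.
Jonas starts before Tariq ends → Tariq and Jonas overlap.
Mateo starts before Tariq ends → Tariq and Mateo overlap.
Mateo starts before Jonas ends → Jonas and Mateo overlap.
Overlapping pairs: Declan & Dmitri, Felix & Ingrid, Felix & Ravi, Ingrid & Ravi, Jonas & Mateo, Jonas & Tariq, Mateo & Tariq — 7 in total.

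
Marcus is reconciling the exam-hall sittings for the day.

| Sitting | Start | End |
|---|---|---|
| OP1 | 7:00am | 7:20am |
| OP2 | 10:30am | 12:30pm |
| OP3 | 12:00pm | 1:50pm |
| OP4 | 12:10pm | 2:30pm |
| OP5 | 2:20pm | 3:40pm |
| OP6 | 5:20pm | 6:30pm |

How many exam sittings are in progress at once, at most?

3

Walk through starts and ends in time order (an end at T is processed before a start at T):
7:00am start OP1 → 1
7:20am end OP1 → 0
10:30am start OP2 → 1
12:00pm start OP3 → 2
12:10pm start OP4 → 3
12:30pm end OP2 → 2
1:50pm end OP3 → 1
2:20pm start OP5 → 2
2:30pm end OP4 → 1
3:40pm end OP5 → 0
5:20pm start OP6 → 1
6:30pm end OP6 → 0
Peak is 3, at 12:10pm (OP2, OP3, OP4).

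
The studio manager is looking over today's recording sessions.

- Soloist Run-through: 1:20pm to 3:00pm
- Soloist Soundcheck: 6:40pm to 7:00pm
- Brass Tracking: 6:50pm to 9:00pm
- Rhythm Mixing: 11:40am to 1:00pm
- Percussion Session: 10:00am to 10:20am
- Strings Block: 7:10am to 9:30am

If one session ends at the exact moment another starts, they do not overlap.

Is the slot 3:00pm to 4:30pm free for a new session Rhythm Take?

Yes — the slot is free

Strings Block: ends 9:30am at or before Rhythm Take starts 3:00pm → clear.
Percussion Session: ends 10:20am at or before Rhythm Take starts 3:00pm → clear.
Rhythm Mixing: ends 1:00pm at or before Rhythm Take starts 3:00pm → clear.
Soloist Run-through: ends 3:00pm at or before Rhythm Take starts 3:00pm → clear.
Soloist Soundcheck: starts 6:40pm at or after Rhythm Take ends 4:30pm → clear.
Brass Tracking: starts 6:50pm at or after Rhythm Take ends 4:30pm → clear.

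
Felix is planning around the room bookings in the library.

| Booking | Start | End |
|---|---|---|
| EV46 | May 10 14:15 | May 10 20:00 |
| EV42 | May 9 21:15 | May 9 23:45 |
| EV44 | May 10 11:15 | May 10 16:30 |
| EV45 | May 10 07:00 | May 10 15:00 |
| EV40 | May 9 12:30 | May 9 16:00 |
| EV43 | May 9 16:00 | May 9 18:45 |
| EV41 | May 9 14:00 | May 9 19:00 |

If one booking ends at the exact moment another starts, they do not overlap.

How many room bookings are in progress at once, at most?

Sweep the timeline, counting +1 at each start and −1 at each end (ends before starts at a tie):
May 9 12:30 start EV40 → 1
May 9 14:00 start EV41 → 2
May 9 16:00 end EV40 → 1
May 9 16:00 start EV43 → 2
May 9 18:45 end EV43 → 1
May 9 19:00 end EV41 → 0
May 9 21:15 start EV42 → 1
May 9 23:45 end EV42 → 0
May 10 07:00 start EV45 → 1
May 10 11:15 start EV44 → 2
May 10 14:15 start EV46 → 3
May 10 15:00 end EV45 → 2
May 10 16:30 end EV44 → 1
May 10 20:00 end EV46 → 0
Peak is 3, at May 10 14:15 (EV44, EV45, EV46).

3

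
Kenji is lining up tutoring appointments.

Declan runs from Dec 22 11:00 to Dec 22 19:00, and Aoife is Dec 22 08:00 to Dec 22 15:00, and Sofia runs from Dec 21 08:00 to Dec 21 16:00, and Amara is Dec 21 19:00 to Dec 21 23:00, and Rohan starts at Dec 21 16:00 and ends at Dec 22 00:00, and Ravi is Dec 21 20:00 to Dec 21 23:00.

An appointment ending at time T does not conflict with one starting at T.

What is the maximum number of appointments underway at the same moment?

Sort all start/end points and keep a running count:
Dec 21 08:00 start Sofia → 1
Dec 21 16:00 end Sofia → 0
Dec 21 16:00 start Rohan → 1
Dec 21 19:00 start Amara → 2
Dec 21 20:00 start Ravi → 3
Dec 21 23:00 end Amara → 2
Dec 21 23:00 end Ravi → 1
Dec 22 00:00 end Rohan → 0
Dec 22 08:00 start Aoife → 1
Dec 22 11:00 start Declan → 2
Dec 22 15:00 end Aoife → 1
Dec 22 19:00 end Declan → 0
Peak is 3, at Dec 21 20:00 (Amara, Ravi, Rohan).

3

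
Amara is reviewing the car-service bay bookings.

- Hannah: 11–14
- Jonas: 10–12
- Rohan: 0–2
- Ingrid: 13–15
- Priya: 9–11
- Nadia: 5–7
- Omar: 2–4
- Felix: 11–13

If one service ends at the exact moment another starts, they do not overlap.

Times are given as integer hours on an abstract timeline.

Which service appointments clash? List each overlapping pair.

Check each pair: they overlap iff neither finishes before the other starts.
Sorted by start: Rohan, Omar, Nadia, Priya, Jonas, Hannah, Felix, Ingrid.
Omar starts exactly when Rohan ends (back-to-back, no overlap), so nothing later overlaps Rohan either.
Nadia starts after Omar ends, so nothing later overlaps Omar either.
Priya starts after Nadia ends, so nothing later overlaps Nadia either.
Jonas starts before Priya ends → Priya and Jonas overlap.
Hannah starts exactly when Priya ends (back-to-back, no overlap), so nothing later overlaps Priya either.
Hannah starts before Jonas ends → Jonas and Hannah overlap.
Felix starts before Jonas ends → Jonas and Felix overlap.
Ingrid starts after Jonas ends.
Felix starts before Hannah ends → Hannah and Felix overlap.
Ingrid starts before Hannah ends → Hannah and Ingrid overlap.
Ingrid starts exactly when Felix ends (back-to-back, no overlap).

Felix & Hannah, Felix & Jonas, Hannah & Ingrid, Hannah & Jonas, Jonas & Priya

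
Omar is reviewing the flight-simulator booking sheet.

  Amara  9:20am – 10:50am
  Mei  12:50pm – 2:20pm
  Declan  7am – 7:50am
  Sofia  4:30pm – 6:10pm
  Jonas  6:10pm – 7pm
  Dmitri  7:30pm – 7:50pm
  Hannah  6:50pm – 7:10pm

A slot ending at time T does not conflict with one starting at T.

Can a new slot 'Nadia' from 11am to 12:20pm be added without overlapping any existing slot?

Declan: ends 7:50am at or before Nadia starts 11am → clear.
Amara: ends 10:50am at or before Nadia starts 11am → clear.
Mei: starts 12:50pm at or after Nadia ends 12:20pm → clear.
Sofia: starts 4:30pm at or after Nadia ends 12:20pm → clear.
Jonas: starts 6:10pm at or after Nadia ends 12:20pm → clear.
Hannah: starts 6:50pm at or after Nadia ends 12:20pm → clear.
Dmitri: starts 7:30pm at or after Nadia ends 12:20pm → clear.

Yes — the slot is free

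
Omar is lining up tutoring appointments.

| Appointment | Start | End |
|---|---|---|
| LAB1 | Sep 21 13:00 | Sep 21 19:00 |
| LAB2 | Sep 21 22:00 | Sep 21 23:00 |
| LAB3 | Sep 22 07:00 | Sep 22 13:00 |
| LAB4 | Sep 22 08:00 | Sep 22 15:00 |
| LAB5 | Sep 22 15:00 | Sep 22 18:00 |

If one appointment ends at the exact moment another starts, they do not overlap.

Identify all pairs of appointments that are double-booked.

LAB3 & LAB4

Sorted by start: LAB1, LAB2, LAB3, LAB4, LAB5.
LAB2 starts after LAB1 ends, so LAB1 has no further overlaps.
LAB3 starts after LAB2 ends, so LAB2 has no further overlaps.
LAB4 starts before LAB3 ends → LAB3 and LAB4 overlap.
LAB5 starts after LAB3 ends.
LAB5 starts exactly when LAB4 ends (back-to-back, no overlap).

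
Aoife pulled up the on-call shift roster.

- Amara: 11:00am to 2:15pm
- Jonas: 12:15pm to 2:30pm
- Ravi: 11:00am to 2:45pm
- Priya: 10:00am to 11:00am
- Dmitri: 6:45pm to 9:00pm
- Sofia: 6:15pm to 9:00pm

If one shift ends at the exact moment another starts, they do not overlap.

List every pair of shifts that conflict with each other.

Check each pair: they overlap iff neither finishes before the other starts.
Sorted by start: Priya, Amara, Ravi, Jonas, Sofia, Dmitri.
Amara starts exactly when Priya ends (back-to-back, no overlap), so Priya has no further overlaps.
Ravi starts before Amara ends → Amara and Ravi overlap.
Jonas starts before Amara ends → Amara and Jonas overlap.
Sofia starts after Amara ends, so Amara has no further overlaps.
Jonas starts before Ravi ends → Ravi and Jonas overlap.
Sofia starts after Ravi ends, so Ravi has no further overlaps.
Sofia starts after Jonas ends, so Jonas has no further overlaps.
Dmitri starts before Sofia ends → Sofia and Dmitri overlap.

Amara & Jonas, Amara & Ravi, Dmitri & Sofia, Jonas & Ravi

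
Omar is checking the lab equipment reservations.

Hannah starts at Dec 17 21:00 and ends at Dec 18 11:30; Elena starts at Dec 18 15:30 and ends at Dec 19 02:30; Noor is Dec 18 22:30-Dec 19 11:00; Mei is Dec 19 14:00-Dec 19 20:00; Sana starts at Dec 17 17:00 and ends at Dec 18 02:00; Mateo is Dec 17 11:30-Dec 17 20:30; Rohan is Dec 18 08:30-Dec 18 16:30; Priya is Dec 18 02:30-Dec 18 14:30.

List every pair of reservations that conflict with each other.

Elena & Noor, Elena & Rohan, Hannah & Priya, Hannah & Rohan, Hannah & Sana, Mateo & Sana, Priya & Rohan

Sorted by start: Mateo, Sana, Hannah, Priya, Rohan, Elena, Noor, Mei.
Sana starts before Mateo ends → Mateo and Sana overlap.
Hannah starts after Mateo ends, so nothing later overlaps Mateo either.
Hannah starts before Sana ends → Sana and Hannah overlap.
Priya starts after Sana ends, so nothing later overlaps Sana either.
Priya starts before Hannah ends → Hannah and Priya overlap.
Rohan starts before Hannah ends → Hannah and Rohan overlap.
Elena starts after Hannah ends, so nothing later overlaps Hannah either.
Rohan starts before Priya ends → Priya and Rohan overlap.
Elena starts after Priya ends, so nothing later overlaps Priya either.
Elena starts before Rohan ends → Rohan and Elena overlap.
Noor starts after Rohan ends, so nothing later overlaps Rohan either.
Noor starts before Elena ends → Elena and Noor overlap.
Mei starts after Elena ends.
Mei starts after Noor ends.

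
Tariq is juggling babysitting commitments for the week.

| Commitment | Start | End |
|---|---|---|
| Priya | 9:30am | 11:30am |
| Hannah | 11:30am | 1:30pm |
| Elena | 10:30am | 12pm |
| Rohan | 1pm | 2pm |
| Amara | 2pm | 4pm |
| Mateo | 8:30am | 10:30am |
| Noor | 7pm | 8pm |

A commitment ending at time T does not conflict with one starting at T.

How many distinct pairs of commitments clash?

4

Check each pair: they overlap iff neither finishes before the other starts.
Sorted by start: Mateo, Priya, Elena, Hannah, Rohan, Amara, Noor.
Priya starts before Mateo ends → Mateo and Priya overlap.
Elena starts exactly when Mateo ends (back-to-back, no overlap), so Mateo has no further overlaps.
Elena starts before Priya ends → Priya and Elena overlap.
Hannah starts exactly when Priya ends (back-to-back, no overlap), so Priya has no further overlaps.
Hannah starts before Elena ends → Elena and Hannah overlap.
Rohan starts after Elena ends, so Elena has no further overlaps.
Rohan starts before Hannah ends → Hannah and Rohan overlap.
Amara starts after Hannah ends, so Hannah has no further overlaps.
Amara starts exactly when Rohan ends (back-to-back, no overlap), so Rohan has no further overlaps.
Noor starts after Amara ends.
Overlapping pairs: Elena & Hannah, Elena & Priya, Hannah & Rohan, Mateo & Priya — 4 in total.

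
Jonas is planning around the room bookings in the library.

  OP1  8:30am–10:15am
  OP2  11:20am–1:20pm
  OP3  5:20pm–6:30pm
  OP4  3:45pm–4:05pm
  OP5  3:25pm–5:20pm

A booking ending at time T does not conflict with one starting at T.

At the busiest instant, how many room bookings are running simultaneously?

Sort all start/end points and keep a running count:
8:30am start OP1 → 1
10:15am end OP1 → 0
11:20am start OP2 → 1
1:20pm end OP2 → 0
3:25pm start OP5 → 1
3:45pm start OP4 → 2
4:05pm end OP4 → 1
5:20pm end OP5 → 0
5:20pm start OP3 → 1
6:30pm end OP3 → 0
Peak is 2, at 3:45pm (OP4, OP5).

2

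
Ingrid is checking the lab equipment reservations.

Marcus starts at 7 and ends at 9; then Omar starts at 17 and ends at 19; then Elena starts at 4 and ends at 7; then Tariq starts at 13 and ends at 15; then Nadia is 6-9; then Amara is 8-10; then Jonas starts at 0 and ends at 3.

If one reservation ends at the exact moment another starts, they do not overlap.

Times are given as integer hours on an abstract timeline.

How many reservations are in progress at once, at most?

Sweep the timeline, counting +1 at each start and −1 at each end (ends before starts at a tie):
0 start Jonas → 1
3 end Jonas → 0
4 start Elena → 1
6 start Nadia → 2
7 end Elena → 1
7 start Marcus → 2
8 start Amara → 3
9 end Marcus → 2
9 end Nadia → 1
10 end Amara → 0
13 start Tariq → 1
15 end Tariq → 0
17 start Omar → 1
19 end Omar → 0
Peak is 3, at 8 (Amara, Marcus, Nadia).

3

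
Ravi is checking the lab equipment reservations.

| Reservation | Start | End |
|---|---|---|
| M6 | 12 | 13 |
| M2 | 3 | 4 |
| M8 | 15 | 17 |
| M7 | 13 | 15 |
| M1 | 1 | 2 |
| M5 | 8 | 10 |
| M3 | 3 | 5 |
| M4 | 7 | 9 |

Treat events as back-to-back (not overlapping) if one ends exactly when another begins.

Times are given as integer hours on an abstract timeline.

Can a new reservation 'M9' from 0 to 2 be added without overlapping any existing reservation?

M1: starts 1 before M9 ends 2, and ends 2 after M9 starts 0 → overlap.
M2: starts 3 at or after M9 ends 2 → clear.
M3: starts 3 at or after M9 ends 2 → clear.
M4: starts 7 at or after M9 ends 2 → clear.
M5: starts 8 at or after M9 ends 2 → clear.
M6: starts 12 at or after M9 ends 2 → clear.
M7: starts 13 at or after M9 ends 2 → clear.
M8: starts 15 at or after M9 ends 2 → clear.
M9 overlaps M1.

No — it overlaps M1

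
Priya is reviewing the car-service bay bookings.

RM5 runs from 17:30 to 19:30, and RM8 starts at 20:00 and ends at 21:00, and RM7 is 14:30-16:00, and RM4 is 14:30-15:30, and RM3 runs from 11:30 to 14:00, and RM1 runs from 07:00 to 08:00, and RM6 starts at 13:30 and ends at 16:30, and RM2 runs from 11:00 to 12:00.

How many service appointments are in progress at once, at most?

Sweep the timeline, counting +1 at each start and −1 at each end (ends before starts at a tie):
07:00 start RM1 → 1
08:00 end RM1 → 0
11:00 start RM2 → 1
11:30 start RM3 → 2
12:00 end RM2 → 1
13:30 start RM6 → 2
14:00 end RM3 → 1
14:30 start RM4 → 2
14:30 start RM7 → 3
15:30 end RM4 → 2
16:00 end RM7 → 1
16:30 end RM6 → 0
17:30 start RM5 → 1
19:30 end RM5 → 0
20:00 start RM8 → 1
21:00 end RM8 → 0
Peak is 3, at 14:30 (RM4, RM6, RM7).

3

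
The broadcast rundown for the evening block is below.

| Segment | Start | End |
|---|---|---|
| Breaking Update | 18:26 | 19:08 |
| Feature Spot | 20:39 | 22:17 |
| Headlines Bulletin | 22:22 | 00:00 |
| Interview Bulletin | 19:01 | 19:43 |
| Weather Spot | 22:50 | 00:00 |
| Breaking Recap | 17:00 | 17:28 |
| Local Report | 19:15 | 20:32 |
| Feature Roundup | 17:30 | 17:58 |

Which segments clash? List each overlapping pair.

Two intervals overlap when each starts before the other ends.
Sorted by start: Breaking Recap, Feature Roundup, Breaking Update, Interview Bulletin, Local Report, Feature Spot, Headlines Bulletin, Weather Spot.
Feature Roundup starts after Breaking Recap ends — done with Breaking Recap.
Breaking Update starts after Feature Roundup ends — done with Feature Roundup.
Interview Bulletin starts before Breaking Update ends → Breaking Update and Interview Bulletin overlap.
Local Report starts after Breaking Update ends — done with Breaking Update.
Local Report starts before Interview Bulletin ends → Interview Bulletin and Local Report overlap.
Feature Spot starts after Interview Bulletin ends — done with Interview Bulletin.
Feature Spot starts after Local Report ends — done with Local Report.
Headlines Bulletin starts after Feature Spot ends — done with Feature Spot.
Weather Spot starts before Headlines Bulletin ends → Headlines Bulletin and Weather Spot overlap.

Breaking Update & Interview Bulletin, Headlines Bulletin & Weather Spot, Interview Bulletin & Local Report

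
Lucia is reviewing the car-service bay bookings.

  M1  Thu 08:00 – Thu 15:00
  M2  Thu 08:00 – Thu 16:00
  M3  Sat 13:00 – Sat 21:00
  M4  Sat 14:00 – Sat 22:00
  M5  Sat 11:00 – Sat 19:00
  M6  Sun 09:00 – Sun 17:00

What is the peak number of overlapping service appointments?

3

Walk through starts and ends in time order (an end at T is processed before a start at T):
Thu 08:00 start M1 → 1
Thu 08:00 start M2 → 2
Thu 15:00 end M1 → 1
Thu 16:00 end M2 → 0
Sat 11:00 start M5 → 1
Sat 13:00 start M3 → 2
Sat 14:00 start M4 → 3
Sat 19:00 end M5 → 2
Sat 21:00 end M3 → 1
Sat 22:00 end M4 → 0
Sun 09:00 start M6 → 1
Sun 17:00 end M6 → 0
Peak is 3, at Sat 14:00 (M3, M4, M5).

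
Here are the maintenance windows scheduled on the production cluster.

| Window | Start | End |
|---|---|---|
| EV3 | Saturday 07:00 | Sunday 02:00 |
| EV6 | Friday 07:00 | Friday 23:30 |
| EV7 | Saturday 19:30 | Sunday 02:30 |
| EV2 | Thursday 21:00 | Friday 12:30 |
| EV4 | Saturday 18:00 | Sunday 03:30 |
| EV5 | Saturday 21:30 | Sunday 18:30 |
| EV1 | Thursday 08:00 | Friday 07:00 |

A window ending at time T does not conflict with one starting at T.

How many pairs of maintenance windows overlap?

Sorted by start: EV1, EV2, EV6, EV3, EV4, EV7, EV5.
EV2 starts before EV1 ends → EV1 and EV2 overlap.
EV6 starts exactly when EV1 ends (back-to-back, no overlap); EV1 is clear from here.
EV6 starts before EV2 ends → EV2 and EV6 overlap.
EV3 starts after EV2 ends; EV2 is clear from here.
EV3 starts after EV6 ends; EV6 is clear from here.
EV4 starts before EV3 ends → EV3 and EV4 overlap.
EV7 starts before EV3 ends → EV3 and EV7 overlap.
EV5 starts before EV3 ends → EV3 and EV5 overlap.
EV7 starts before EV4 ends → EV4 and EV7 overlap.
EV5 starts before EV4 ends → EV4 and EV5 overlap.
EV5 starts before EV7 ends → EV7 and EV5 overlap.
Overlapping pairs: EV1 & EV2, EV2 & EV6, EV3 & EV4, EV3 & EV5, EV3 & EV7, EV4 & EV5, EV4 & EV7, EV5 & EV7 — 8 in total.

8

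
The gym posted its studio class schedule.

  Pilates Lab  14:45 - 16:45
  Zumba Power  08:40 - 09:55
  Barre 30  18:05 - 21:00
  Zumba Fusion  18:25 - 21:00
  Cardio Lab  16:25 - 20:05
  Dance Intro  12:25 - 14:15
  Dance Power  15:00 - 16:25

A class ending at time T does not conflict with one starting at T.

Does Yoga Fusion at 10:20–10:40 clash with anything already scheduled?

Zumba Power: ends 09:55 at or before Yoga Fusion starts 10:20 → clear.
Dance Intro: starts 12:25 at or after Yoga Fusion ends 10:40 → clear.
Pilates Lab: starts 14:45 at or after Yoga Fusion ends 10:40 → clear.
Dance Power: starts 15:00 at or after Yoga Fusion ends 10:40 → clear.
Cardio Lab: starts 16:25 at or after Yoga Fusion ends 10:40 → clear.
Barre 30: starts 18:05 at or after Yoga Fusion ends 10:40 → clear.
Zumba Fusion: starts 18:25 at or after Yoga Fusion ends 10:40 → clear.

No — it doesn't clash with anything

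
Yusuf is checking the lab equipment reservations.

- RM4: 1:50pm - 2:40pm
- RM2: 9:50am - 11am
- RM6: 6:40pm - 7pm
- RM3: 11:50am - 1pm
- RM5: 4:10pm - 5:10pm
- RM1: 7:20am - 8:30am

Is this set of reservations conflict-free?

Two intervals overlap when each starts before the other ends.
Sorted by start: RM1, RM2, RM3, RM4, RM5, RM6.
RM2 starts after RM1 ends, so RM1 has no further overlaps.
RM3 starts after RM2 ends, so RM2 has no further overlaps.
RM4 starts after RM3 ends, so RM3 has no further overlaps.
RM5 starts after RM4 ends, so RM4 has no further overlaps.
RM6 starts after RM5 ends.
Every pair is clear; the schedule has no overlaps.

Yes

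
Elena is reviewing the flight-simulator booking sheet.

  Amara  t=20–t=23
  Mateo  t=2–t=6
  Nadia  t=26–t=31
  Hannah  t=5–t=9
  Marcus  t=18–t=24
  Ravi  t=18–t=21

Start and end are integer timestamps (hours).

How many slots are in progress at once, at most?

Sort all start/end points and keep a running count:
t=2 start Mateo → 1
t=5 start Hannah → 2
t=6 end Mateo → 1
t=9 end Hannah → 0
t=18 start Marcus → 1
t=18 start Ravi → 2
t=20 start Amara → 3
t=21 end Ravi → 2
t=23 end Amara → 1
t=24 end Marcus → 0
t=26 start Nadia → 1
t=31 end Nadia → 0
Peak is 3, at t=20 (Amara, Marcus, Ravi).

3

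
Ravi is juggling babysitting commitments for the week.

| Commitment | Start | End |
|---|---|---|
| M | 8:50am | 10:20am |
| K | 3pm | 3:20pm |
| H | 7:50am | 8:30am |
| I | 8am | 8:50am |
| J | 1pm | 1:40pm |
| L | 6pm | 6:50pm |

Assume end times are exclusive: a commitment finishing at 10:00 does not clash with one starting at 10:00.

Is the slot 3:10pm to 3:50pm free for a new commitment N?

No — it overlaps K

H: ends 8:30am at or before N starts 3:10pm → clear.
I: ends 8:50am at or before N starts 3:10pm → clear.
M: ends 10:20am at or before N starts 3:10pm → clear.
J: ends 1:40pm at or before N starts 3:10pm → clear.
K: starts 3pm before N ends 3:50pm, and ends 3:20pm after N starts 3:10pm → overlap.
L: starts 6pm at or after N ends 3:50pm → clear.
N overlaps K.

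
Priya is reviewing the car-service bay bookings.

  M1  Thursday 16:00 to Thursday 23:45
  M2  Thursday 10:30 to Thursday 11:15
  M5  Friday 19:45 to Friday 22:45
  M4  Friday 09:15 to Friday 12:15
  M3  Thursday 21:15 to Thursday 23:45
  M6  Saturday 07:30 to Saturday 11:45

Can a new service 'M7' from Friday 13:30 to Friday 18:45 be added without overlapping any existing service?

M2: ends Thursday 11:15 at or before M7 starts Friday 13:30 → clear.
M1: ends Thursday 23:45 at or before M7 starts Friday 13:30 → clear.
M3: ends Thursday 23:45 at or before M7 starts Friday 13:30 → clear.
M4: ends Friday 12:15 at or before M7 starts Friday 13:30 → clear.
M5: starts Friday 19:45 at or after M7 ends Friday 18:45 → clear.
M6: starts Saturday 07:30 at or after M7 ends Friday 18:45 → clear.

Yes — the slot is free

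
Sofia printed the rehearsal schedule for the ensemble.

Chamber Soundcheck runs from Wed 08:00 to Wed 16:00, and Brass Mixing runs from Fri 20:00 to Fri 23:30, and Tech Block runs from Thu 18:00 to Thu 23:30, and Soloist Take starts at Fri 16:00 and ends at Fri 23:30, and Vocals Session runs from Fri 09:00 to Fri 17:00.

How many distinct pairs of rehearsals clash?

2

Sorted by start: Chamber Soundcheck, Tech Block, Vocals Session, Soloist Take, Brass Mixing.
Tech Block starts after Chamber Soundcheck ends; Chamber Soundcheck is clear from here.
Vocals Session starts after Tech Block ends; Tech Block is clear from here.
Soloist Take starts before Vocals Session ends → Vocals Session and Soloist Take overlap.
Brass Mixing starts after Vocals Session ends.
Brass Mixing starts before Soloist Take ends → Soloist Take and Brass Mixing overlap.
Overlapping pairs: Brass Mixing & Soloist Take, Soloist Take & Vocals Session — 2 in total.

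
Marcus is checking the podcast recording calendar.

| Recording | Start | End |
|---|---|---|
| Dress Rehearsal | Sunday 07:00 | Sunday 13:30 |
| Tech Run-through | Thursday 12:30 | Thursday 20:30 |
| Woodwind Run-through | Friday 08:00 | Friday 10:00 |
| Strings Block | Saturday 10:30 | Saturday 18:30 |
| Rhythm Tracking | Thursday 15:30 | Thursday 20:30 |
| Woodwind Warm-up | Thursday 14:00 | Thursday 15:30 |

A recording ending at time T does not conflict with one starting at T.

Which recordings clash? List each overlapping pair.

Sorted by start: Tech Run-through, Woodwind Warm-up, Rhythm Tracking, Woodwind Run-through, Strings Block, Dress Rehearsal.
Woodwind Warm-up starts before Tech Run-through ends → Tech Run-through and Woodwind Warm-up overlap.
Rhythm Tracking starts before Tech Run-through ends → Tech Run-through and Rhythm Tracking overlap.
Woodwind Run-through starts after Tech Run-through ends, so Tech Run-through has no further overlaps.
Rhythm Tracking starts exactly when Woodwind Warm-up ends (back-to-back, no overlap), so Woodwind Warm-up has no further overlaps.
Woodwind Run-through starts after Rhythm Tracking ends, so Rhythm Tracking has no further overlaps.
Strings Block starts after Woodwind Run-through ends, so Woodwind Run-through has no further overlaps.
Dress Rehearsal starts after Strings Block ends.

Rhythm Tracking & Tech Run-through, Tech Run-through & Woodwind Warm-up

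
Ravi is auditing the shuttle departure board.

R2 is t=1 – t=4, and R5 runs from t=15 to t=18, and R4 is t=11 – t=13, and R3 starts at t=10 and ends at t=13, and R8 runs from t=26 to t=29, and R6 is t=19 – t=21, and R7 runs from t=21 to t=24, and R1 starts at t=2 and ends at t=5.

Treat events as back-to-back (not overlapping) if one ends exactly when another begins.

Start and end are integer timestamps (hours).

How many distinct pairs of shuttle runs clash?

Sorted by start: R2, R1, R3, R4, R5, R6, R7, R8.
R1 starts before R2 ends → R2 and R1 overlap.
R3 starts after R2 ends, so R2 has no further overlaps.
R3 starts after R1 ends, so R1 has no further overlaps.
R4 starts before R3 ends → R3 and R4 overlap.
R5 starts after R3 ends, so R3 has no further overlaps.
R5 starts after R4 ends, so R4 has no further overlaps.
R6 starts after R5 ends, so R5 has no further overlaps.
R7 starts exactly when R6 ends (back-to-back, no overlap), so R6 has no further overlaps.
R8 starts after R7 ends.
Overlapping pairs: R1 & R2, R3 & R4 — 2 in total.

2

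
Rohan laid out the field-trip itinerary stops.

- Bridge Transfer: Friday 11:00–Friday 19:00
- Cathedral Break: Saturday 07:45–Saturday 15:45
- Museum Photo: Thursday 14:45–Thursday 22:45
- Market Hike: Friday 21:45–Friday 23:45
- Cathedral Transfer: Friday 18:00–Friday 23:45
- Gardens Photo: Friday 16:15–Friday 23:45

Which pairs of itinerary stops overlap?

Check each pair: they overlap iff neither finishes before the other starts.
Sorted by start: Museum Photo, Bridge Transfer, Gardens Photo, Cathedral Transfer, Market Hike, Cathedral Break.
Bridge Transfer starts after Museum Photo ends; Museum Photo is clear from here.
Gardens Photo starts before Bridge Transfer ends → Bridge Transfer and Gardens Photo overlap.
Cathedral Transfer starts before Bridge Transfer ends → Bridge Transfer and Cathedral Transfer overlap.
Market Hike starts after Bridge Transfer ends; Bridge Transfer is clear from here.
Cathedral Transfer starts before Gardens Photo ends → Gardens Photo and Cathedral Transfer overlap.
Market Hike starts before Gardens Photo ends → Gardens Photo and Market Hike overlap.
Cathedral Break starts after Gardens Photo ends.
Market Hike starts before Cathedral Transfer ends → Cathedral Transfer and Market Hike overlap.
Cathedral Break starts after Cathedral Transfer ends.
Cathedral Break starts after Market Hike ends.

Bridge Transfer & Cathedral Transfer, Bridge Transfer & Gardens Photo, Cathedral Transfer & Gardens Photo, Cathedral Transfer & Market Hike, Gardens Photo & Market Hike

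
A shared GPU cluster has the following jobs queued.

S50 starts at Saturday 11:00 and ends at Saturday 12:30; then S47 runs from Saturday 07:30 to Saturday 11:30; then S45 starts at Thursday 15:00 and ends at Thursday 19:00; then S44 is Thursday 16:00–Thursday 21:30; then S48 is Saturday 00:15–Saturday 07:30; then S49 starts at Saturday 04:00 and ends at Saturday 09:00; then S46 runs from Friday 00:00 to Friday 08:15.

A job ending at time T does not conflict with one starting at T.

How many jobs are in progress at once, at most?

2

Sweep the timeline, counting +1 at each start and −1 at each end (ends before starts at a tie):
Thursday 15:00 start S45 → 1
Thursday 16:00 start S44 → 2
Thursday 19:00 end S45 → 1
Thursday 21:30 end S44 → 0
Friday 00:00 start S46 → 1
Friday 08:15 end S46 → 0
Saturday 00:15 start S48 → 1
Saturday 04:00 start S49 → 2
Saturday 07:30 end S48 → 1
Saturday 07:30 start S47 → 2
Saturday 09:00 end S49 → 1
Saturday 11:00 start S50 → 2
Saturday 11:30 end S47 → 1
Saturday 12:30 end S50 → 0
Peak is 2, at Thursday 16:00 (S44, S45).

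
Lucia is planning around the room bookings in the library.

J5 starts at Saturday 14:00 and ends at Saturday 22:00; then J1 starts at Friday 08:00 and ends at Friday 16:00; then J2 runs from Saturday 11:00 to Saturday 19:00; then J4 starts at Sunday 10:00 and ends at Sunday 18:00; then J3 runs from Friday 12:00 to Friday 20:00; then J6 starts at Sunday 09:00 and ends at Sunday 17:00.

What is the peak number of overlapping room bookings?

2

Sweep the timeline, counting +1 at each start and −1 at each end (ends before starts at a tie):
Friday 08:00 start J1 → 1
Friday 12:00 start J3 → 2
Friday 16:00 end J1 → 1
Friday 20:00 end J3 → 0
Saturday 11:00 start J2 → 1
Saturday 14:00 start J5 → 2
Saturday 19:00 end J2 → 1
Saturday 22:00 end J5 → 0
Sunday 09:00 start J6 → 1
Sunday 10:00 start J4 → 2
Sunday 17:00 end J6 → 1
Sunday 18:00 end J4 → 0
Peak is 2, at Friday 12:00 (J1, J3).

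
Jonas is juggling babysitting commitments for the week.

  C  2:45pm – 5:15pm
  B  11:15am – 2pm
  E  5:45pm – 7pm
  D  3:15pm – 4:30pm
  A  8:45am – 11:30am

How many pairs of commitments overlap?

2

Sorted by start: A, B, C, D, E.
B starts before A ends → A and B overlap.
C starts after A ends, so A has no further overlaps.
C starts after B ends, so B has no further overlaps.
D starts before C ends → C and D overlap.
E starts after C ends.
E starts after D ends.
Overlapping pairs: A & B, C & D — 2 in total.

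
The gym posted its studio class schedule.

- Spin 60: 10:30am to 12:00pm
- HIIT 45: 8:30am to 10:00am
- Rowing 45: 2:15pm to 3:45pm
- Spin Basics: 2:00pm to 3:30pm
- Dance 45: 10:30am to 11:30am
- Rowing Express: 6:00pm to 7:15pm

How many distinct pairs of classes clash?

2

Two intervals overlap when each starts before the other ends.
Sorted by start: HIIT 45, Spin 60, Dance 45, Spin Basics, Rowing 45, Rowing Express.
Spin 60 starts after HIIT 45 ends, so nothing later overlaps HIIT 45 either.
Dance 45 starts before Spin 60 ends → Spin 60 and Dance 45 overlap.
Spin Basics starts after Spin 60 ends, so nothing later overlaps Spin 60 either.
Spin Basics starts after Dance 45 ends, so nothing later overlaps Dance 45 either.
Rowing 45 starts before Spin Basics ends → Spin Basics and Rowing 45 overlap.
Rowing Express starts after Spin Basics ends.
Rowing Express starts after Rowing 45 ends.
Overlapping pairs: Dance 45 & Spin 60, Rowing 45 & Spin Basics — 2 in total.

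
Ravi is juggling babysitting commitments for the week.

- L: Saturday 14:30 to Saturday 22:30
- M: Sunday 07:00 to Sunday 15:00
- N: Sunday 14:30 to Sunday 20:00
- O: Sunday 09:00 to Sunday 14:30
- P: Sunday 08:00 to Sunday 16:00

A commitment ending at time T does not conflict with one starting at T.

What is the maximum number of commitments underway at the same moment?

3

Sort all start/end points and keep a running count:
Saturday 14:30 start L → 1
Saturday 22:30 end L → 0
Sunday 07:00 start M → 1
Sunday 08:00 start P → 2
Sunday 09:00 start O → 3
Sunday 14:30 end O → 2
Sunday 14:30 start N → 3
Sunday 15:00 end M → 2
Sunday 16:00 end P → 1
Sunday 20:00 end N → 0
Peak is 3, at Sunday 09:00 (M, O, P).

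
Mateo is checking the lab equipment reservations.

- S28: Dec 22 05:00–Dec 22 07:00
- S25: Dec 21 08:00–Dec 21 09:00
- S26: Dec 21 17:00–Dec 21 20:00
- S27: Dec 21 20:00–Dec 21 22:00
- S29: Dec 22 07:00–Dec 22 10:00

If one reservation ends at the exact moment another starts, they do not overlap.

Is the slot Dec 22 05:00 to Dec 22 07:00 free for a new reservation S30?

No — it overlaps S28

S25: ends Dec 21 09:00 at or before S30 starts Dec 22 05:00 → clear.
S26: ends Dec 21 20:00 at or before S30 starts Dec 22 05:00 → clear.
S27: ends Dec 21 22:00 at or before S30 starts Dec 22 05:00 → clear.
S28: starts Dec 22 05:00 before S30 ends Dec 22 07:00, and ends Dec 22 07:00 after S30 starts Dec 22 05:00 → overlap.
S29: starts Dec 22 07:00 at or after S30 ends Dec 22 07:00 → clear.
S30 overlaps S28.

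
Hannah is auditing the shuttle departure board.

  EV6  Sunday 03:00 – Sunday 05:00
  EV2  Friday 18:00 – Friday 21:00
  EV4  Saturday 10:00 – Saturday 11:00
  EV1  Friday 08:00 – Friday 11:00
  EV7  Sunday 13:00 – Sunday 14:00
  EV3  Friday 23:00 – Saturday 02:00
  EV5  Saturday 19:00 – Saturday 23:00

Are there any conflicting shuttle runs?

No

Sorted by start: EV1, EV2, EV3, EV4, EV5, EV6, EV7.
EV2 starts after EV1 ends, so nothing later overlaps EV1 either.
EV3 starts after EV2 ends, so nothing later overlaps EV2 either.
EV4 starts after EV3 ends, so nothing later overlaps EV3 either.
EV5 starts after EV4 ends, so nothing later overlaps EV4 either.
EV6 starts after EV5 ends, so nothing later overlaps EV5 either.
EV7 starts after EV6 ends.
Every pair is clear; the schedule has no overlaps.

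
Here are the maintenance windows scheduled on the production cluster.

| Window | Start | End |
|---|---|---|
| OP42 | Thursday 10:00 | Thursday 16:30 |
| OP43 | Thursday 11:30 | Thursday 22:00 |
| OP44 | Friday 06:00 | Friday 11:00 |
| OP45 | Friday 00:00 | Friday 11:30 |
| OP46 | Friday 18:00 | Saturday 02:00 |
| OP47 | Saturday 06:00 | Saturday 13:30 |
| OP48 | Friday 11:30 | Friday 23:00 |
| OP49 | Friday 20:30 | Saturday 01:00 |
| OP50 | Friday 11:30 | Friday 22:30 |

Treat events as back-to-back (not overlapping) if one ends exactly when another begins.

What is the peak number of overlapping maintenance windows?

Sweep the timeline, counting +1 at each start and −1 at each end (ends before starts at a tie):
Thursday 10:00 start OP42 → 1
Thursday 11:30 start OP43 → 2
Thursday 16:30 end OP42 → 1
Thursday 22:00 end OP43 → 0
Friday 00:00 start OP45 → 1
Friday 06:00 start OP44 → 2
Friday 11:00 end OP44 → 1
Friday 11:30 end OP45 → 0
Friday 11:30 start OP48 → 1
Friday 11:30 start OP50 → 2
Friday 18:00 start OP46 → 3
Friday 20:30 start OP49 → 4
Friday 22:30 end OP50 → 3
Friday 23:00 end OP48 → 2
Saturday 01:00 end OP49 → 1
Saturday 02:00 end OP46 → 0
Saturday 06:00 start OP47 → 1
Saturday 13:30 end OP47 → 0
Peak is 4, at Friday 20:30 (OP46, OP48, OP49, OP50).

4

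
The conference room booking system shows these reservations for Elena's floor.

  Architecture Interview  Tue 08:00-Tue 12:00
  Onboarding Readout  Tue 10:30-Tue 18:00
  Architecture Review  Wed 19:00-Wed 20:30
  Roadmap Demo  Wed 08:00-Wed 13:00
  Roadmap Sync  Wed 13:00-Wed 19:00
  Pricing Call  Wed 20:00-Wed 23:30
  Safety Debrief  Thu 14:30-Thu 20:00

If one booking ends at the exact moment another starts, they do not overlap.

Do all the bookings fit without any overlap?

Sorted by start: Architecture Interview, Onboarding Readout, Roadmap Demo, Roadmap Sync, Architecture Review, Pricing Call, Safety Debrief.
Onboarding Readout starts before Architecture Interview ends → Architecture Interview and Onboarding Readout overlap.
That's a conflict, so the schedule is not conflict-free.

No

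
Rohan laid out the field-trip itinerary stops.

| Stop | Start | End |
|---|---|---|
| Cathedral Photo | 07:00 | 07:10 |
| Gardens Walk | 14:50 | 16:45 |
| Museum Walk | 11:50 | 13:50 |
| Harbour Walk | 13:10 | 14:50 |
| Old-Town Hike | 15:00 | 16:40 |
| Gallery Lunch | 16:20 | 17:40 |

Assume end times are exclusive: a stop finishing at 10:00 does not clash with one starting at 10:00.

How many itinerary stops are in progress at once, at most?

Sort all start/end points and keep a running count:
07:00 start Cathedral Photo → 1
07:10 end Cathedral Photo → 0
11:50 start Museum Walk → 1
13:10 start Harbour Walk → 2
13:50 end Museum Walk → 1
14:50 end Harbour Walk → 0
14:50 start Gardens Walk → 1
15:00 start Old-Town Hike → 2
16:20 start Gallery Lunch → 3
16:40 end Old-Town Hike → 2
16:45 end Gardens Walk → 1
17:40 end Gallery Lunch → 0
Peak is 3, at 16:20 (Gallery Lunch, Gardens Walk, Old-Town Hike).

3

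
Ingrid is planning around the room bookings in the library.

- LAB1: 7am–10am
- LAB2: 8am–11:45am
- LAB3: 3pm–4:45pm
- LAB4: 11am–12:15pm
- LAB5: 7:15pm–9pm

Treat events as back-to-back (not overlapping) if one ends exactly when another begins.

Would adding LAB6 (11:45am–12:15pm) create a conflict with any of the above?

Yes — it overlaps LAB4

LAB1: ends 10am at or before LAB6 starts 11:45am → clear.
LAB2: ends 11:45am at or before LAB6 starts 11:45am → clear.
LAB4: starts 11am before LAB6 ends 12:15pm, and ends 12:15pm after LAB6 starts 11:45am → overlap.
LAB3: starts 3pm at or after LAB6 ends 12:15pm → clear.
LAB5: starts 7:15pm at or after LAB6 ends 12:15pm → clear.
LAB6 overlaps LAB4.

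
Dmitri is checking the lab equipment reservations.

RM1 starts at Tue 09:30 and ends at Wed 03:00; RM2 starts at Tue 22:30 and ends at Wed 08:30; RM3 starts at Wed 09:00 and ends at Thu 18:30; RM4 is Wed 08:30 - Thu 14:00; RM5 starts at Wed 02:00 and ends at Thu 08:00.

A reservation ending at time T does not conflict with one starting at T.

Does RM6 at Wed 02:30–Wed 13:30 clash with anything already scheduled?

RM1: starts Tue 09:30 before RM6 ends Wed 13:30, and ends Wed 03:00 after RM6 starts Wed 02:30 → overlap.
RM2: starts Tue 22:30 before RM6 ends Wed 13:30, and ends Wed 08:30 after RM6 starts Wed 02:30 → overlap.
RM5: starts Wed 02:00 before RM6 ends Wed 13:30, and ends Thu 08:00 after RM6 starts Wed 02:30 → overlap.
RM4: starts Wed 08:30 before RM6 ends Wed 13:30, and ends Thu 14:00 after RM6 starts Wed 02:30 → overlap.
RM3: starts Wed 09:00 before RM6 ends Wed 13:30, and ends Thu 18:30 after RM6 starts Wed 02:30 → overlap.
RM6 overlaps RM1, RM2, RM3, RM4, RM5.

Yes — it overlaps RM1, RM2, RM3, RM4, RM5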